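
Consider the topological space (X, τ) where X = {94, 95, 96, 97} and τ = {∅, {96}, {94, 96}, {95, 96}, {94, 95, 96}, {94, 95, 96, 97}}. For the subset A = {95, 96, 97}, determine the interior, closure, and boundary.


int(A) = {95, 96}, cl(A) = {94, 95, 96, 97}, ∂A = {94, 97}.

Closed sets in (X, τ) are complements of opens:
  closed(X, τ) = {∅, {97}, {94, 97}, {95, 97}, {94, 95, 97}, {94, 95, 96, 97}}.
int(A) = ⋃ {U ∈ τ : U ⊆ A}. Opens contained in A: ∅, {96}, {95, 96}.
Taking the union of these: int(A) = {95, 96}.
cl(A) = ⋂ {C closed : A ⊆ C}. Closed sets containing A: {94, 95, 96, 97}.
Intersecting these: cl(A) = {94, 95, 96, 97}.
∂A = cl(A) ∖ int(A) = {94, 95, 96, 97} ∖ {95, 96} = {94, 97}.


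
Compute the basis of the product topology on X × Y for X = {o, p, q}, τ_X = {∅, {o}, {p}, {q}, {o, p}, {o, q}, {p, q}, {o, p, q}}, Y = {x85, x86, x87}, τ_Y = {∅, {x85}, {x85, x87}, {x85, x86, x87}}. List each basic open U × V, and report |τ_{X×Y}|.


Basis B = {∅ × ∅, {o} × {x85}, {p} × {x85}, {q} × {x85}, {o} × {x85, x87}, {o, p} × {x85}, {o, q} × {x85}, {p} × {x85, x87}, {p, q} × {x85}, {q} × {x85, x87}, {o} × {x85, x86, x87}, {o, p, q} × {x85}, {p} × {x85, x86, x87}, {q} × {x85, x86, x87}, {o, p} × {x85, x87}, {o, q} × {x85, x87}, {p, q} × {x85, x87}, {o, p} × {x85, x86, x87}, {o, q} × {x85, x86, x87}, {o, p, q} × {x85, x87}, {p, q} × {x85, x86, x87}, {o, p, q} × {x85, x86, x87}}; |τ_{X×Y}| = 64.

Enumerate products U × V with U ∈ τ_X, V ∈ τ_Y (deduplicated):
  ∅ × ∅ = {} (∅)
  {o} × {x85} = {(o,x85)}
  {p} × {x85} = {(p,x85)}
  {q} × {x85} = {(q,x85)}
  {o} × {x85, x87} = {(o,x85), (o,x87)}
  {o, p} × {x85} = {(o,x85), (p,x85)}
  {o, q} × {x85} = {(o,x85), (q,x85)}
  {p} × {x85, x87} = {(p,x85), (p,x87)}
  {p, q} × {x85} = {(p,x85), (q,x85)}
  {q} × {x85, x87} = {(q,x85), (q,x87)}
  {o} × {x85, x86, x87} = {(o,x85), (o,x86), (o,x87)}
  {o, p, q} × {x85} = {(o,x85), (p,x85), (q,x85)}
  {p} × {x85, x86, x87} = {(p,x85), (p,x86), (p,x87)}
  {q} × {x85, x86, x87} = {(q,x85), (q,x86), (q,x87)}
  {o, p} × {x85, x87} = {(o,x85), (o,x87), (p,x85), (p,x87)}
  {o, q} × {x85, x87} = {(o,x85), (o,x87), (q,x85), (q,x87)}
  {p, q} × {x85, x87} = {(p,x85), (p,x87), (q,x85), (q,x87)}
  {o, p} × {x85, x86, x87} = {(o,x85), (o,x86), (o,x87), (p,x85), (p,x86), (p,x87)}
  {o, q} × {x85, x86, x87} = {(o,x85), (o,x86), (o,x87), (q,x85), (q,x86), (q,x87)}
  {o, p, q} × {x85, x87} = {(o,x85), (o,x87), (p,x85), (p,x87), (q,x85), (q,x87)}
  {p, q} × {x85, x86, x87} = {(p,x85), (p,x86), (p,x87), (q,x85), (q,x86), (q,x87)}
  {o, p, q} × {x85, x86, x87} = {(o,x85), (o,x86), (o,x87), (p,x85), (p,x86), (p,x87), (q,x85), (q,x86), (q,x87)}
These 22 distinct sets form the basis B.
Close under arbitrary unions to get τ_{X×Y}; counting gives |τ_{X×Y}| = 64.


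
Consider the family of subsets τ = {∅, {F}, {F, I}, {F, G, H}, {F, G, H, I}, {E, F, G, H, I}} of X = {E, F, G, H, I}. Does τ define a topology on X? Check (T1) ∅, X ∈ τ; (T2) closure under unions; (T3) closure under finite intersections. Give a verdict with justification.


τ IS a topology on X.

Axiom (T1): ∅ ∈ τ? Yes; X ∈ τ? Yes.
Axiom (T2/T3): check pairwise unions and intersections of members of τ.
All pairwise intersections and unions checked — each lies in τ. Therefore τ satisfies (T1), (T2), (T3): it IS a topology on X.


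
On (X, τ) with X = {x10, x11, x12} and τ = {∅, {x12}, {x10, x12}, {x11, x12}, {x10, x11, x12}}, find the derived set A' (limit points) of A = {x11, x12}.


A' = {x10, x11}

For each x ∈ X, list the open sets U ∈ τ with x ∈ U, then check whether U ∩ (A ∖ {x}) ≠ ∅ for every such U.
  x = x10: opens ∋ x are {x10, x12}, {x10, x11, x12}; each meets A ∖ {x10}, so x IS a limit point.
  x = x11: opens ∋ x are {x11, x12}, {x10, x11, x12}; each meets A ∖ {x11}, so x IS a limit point.
  x = x12: open {x12} ∋ x has {x12} ∩ (A ∖ {x12}) = ∅, so x is NOT a limit point.
Collecting: A' = {x10, x11}.


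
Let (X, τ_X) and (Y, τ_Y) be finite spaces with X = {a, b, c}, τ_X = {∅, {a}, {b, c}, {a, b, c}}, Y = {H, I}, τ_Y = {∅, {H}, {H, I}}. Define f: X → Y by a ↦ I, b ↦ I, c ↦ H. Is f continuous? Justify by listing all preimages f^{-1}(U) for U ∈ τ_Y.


f is NOT continuous.

Compute f^{-1}(U) for each U ∈ τ_Y:
  U = ∅: f^{-1}(U) = ∅ ∈ τ_X ✓.
  U = {H}: f^{-1}(U) = {c} ∉ τ_X ✗.
  U = {H, I}: f^{-1}(U) = {a, b, c} ∈ τ_X ✓.
Found U = {H} with f^{-1}(U) = {c} not in τ_X. Therefore f is NOT continuous.


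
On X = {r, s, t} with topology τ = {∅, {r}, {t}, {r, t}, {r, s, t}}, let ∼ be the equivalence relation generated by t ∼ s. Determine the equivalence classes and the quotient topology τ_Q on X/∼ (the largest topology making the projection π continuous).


X/∼ = {[r], [s=t]}; |τ_Q| = 3.

Equivalence classes: [r], [s=t].
Quotient map π: X → X/∼ sends r ↦ [r], s ↦ [s=t], t ↦ [s=t].
For each subset V ⊆ X/∼, compute π^{-1}(V) ⊆ X and check whether π^{-1}(V) ∈ τ. V is open in τ_Q iff π^{-1}(V) ∈ τ.
  V = {}: π^{-1}(V) = ∅ ∈ τ ✓.
  V = {[r]}: π^{-1}(V) = {r} ∈ τ ✓.
  V = {[s=t]}: π^{-1}(V) = {s, t} ∉ τ ✗.
  V = {[r], [s=t]}: π^{-1}(V) = {r, s, t} ∈ τ ✓.
Open sets in the quotient: τ_Q = {{}, {[r]}, {[r], [s=t]}} (3 elements).


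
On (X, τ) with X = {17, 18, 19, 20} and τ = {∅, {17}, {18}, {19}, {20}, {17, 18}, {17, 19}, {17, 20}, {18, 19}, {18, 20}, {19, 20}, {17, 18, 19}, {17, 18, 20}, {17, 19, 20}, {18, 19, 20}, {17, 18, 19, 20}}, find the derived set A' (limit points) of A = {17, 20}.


A' = ∅

For each x ∈ X, list the open sets U ∈ τ with x ∈ U, then check whether U ∩ (A ∖ {x}) ≠ ∅ for every such U.
  x = 17: open {17} ∋ x has {17} ∩ (A ∖ {17}) = ∅, so x is NOT a limit point.
  x = 18: open {18} ∋ x has {18} ∩ (A ∖ {18}) = ∅, so x is NOT a limit point.
  x = 19: open {19} ∋ x has {19} ∩ (A ∖ {19}) = ∅, so x is NOT a limit point.
  x = 20: open {20} ∋ x has {20} ∩ (A ∖ {20}) = ∅, so x is NOT a limit point.
Collecting: A' = ∅.


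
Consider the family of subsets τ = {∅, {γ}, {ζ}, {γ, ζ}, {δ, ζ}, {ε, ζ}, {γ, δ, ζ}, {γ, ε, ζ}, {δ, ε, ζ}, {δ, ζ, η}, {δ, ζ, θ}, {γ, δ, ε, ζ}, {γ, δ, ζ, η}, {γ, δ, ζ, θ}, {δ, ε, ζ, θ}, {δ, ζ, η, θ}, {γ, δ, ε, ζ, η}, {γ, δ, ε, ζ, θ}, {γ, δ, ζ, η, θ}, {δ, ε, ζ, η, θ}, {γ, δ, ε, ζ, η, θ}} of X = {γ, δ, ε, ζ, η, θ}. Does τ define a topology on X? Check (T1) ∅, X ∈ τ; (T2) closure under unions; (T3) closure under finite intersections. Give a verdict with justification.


τ is NOT a topology on X.

Axiom (T1): ∅ ∈ τ? Yes; X ∈ τ? Yes.
Axiom (T2/T3): check pairwise unions and intersections of members of τ.
Counterexample for (T2): {ε, ζ} ∪ {δ, ζ, η} = {δ, ε, ζ, η} ∉ τ. Therefore τ is NOT a topology.


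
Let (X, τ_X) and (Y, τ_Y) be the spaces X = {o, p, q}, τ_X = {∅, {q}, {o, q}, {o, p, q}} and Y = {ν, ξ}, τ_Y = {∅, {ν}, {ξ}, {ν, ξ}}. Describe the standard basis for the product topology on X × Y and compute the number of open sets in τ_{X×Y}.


Basis B = {∅ × ∅, {q} × {ν}, {q} × {ξ}, {o, q} × {ν}, {o, q} × {ξ}, {q} × {ν, ξ}, {o, p, q} × {ν}, {o, p, q} × {ξ}, {o, q} × {ν, ξ}, {o, p, q} × {ν, ξ}}; |τ_{X×Y}| = 16.

Enumerate products U × V with U ∈ τ_X, V ∈ τ_Y (deduplicated):
  ∅ × ∅ = {} (∅)
  {q} × {ν} = {(q,ν)}
  {q} × {ξ} = {(q,ξ)}
  {o, q} × {ν} = {(o,ν), (q,ν)}
  {o, q} × {ξ} = {(o,ξ), (q,ξ)}
  {q} × {ν, ξ} = {(q,ν), (q,ξ)}
  {o, p, q} × {ν} = {(o,ν), (p,ν), (q,ν)}
  {o, p, q} × {ξ} = {(o,ξ), (p,ξ), (q,ξ)}
  {o, q} × {ν, ξ} = {(o,ν), (o,ξ), (q,ν), (q,ξ)}
  {o, p, q} × {ν, ξ} = {(o,ν), (o,ξ), (p,ν), (p,ξ), (q,ν), (q,ξ)}
These 10 distinct sets form the basis B.
Close under arbitrary unions to get τ_{X×Y}; counting gives |τ_{X×Y}| = 16.


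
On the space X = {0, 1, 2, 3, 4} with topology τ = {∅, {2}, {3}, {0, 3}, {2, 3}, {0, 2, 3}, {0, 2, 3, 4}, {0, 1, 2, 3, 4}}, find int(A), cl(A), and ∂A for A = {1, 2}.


int(A) = {2}, cl(A) = {1, 2, 4}, ∂A = {1, 4}.

Closed sets in (X, τ) are complements of opens:
  closed(X, τ) = {∅, {1}, {1, 4}, {0, 1, 4}, {1, 2, 4}, {0, 1, 2, 4}, {0, 1, 3, 4}, {0, 1, 2, 3, 4}}.
int(A) = ⋃ {U ∈ τ : U ⊆ A}. Opens contained in A: ∅, {2}.
Taking the union of these: int(A) = {2}.
cl(A) = ⋂ {C closed : A ⊆ C}. Closed sets containing A: {1, 2, 4}, {0, 1, 2, 4}, {0, 1, 2, 3, 4}.
Intersecting these: cl(A) = {1, 2, 4}.
∂A = cl(A) ∖ int(A) = {1, 2, 4} ∖ {2} = {1, 4}.


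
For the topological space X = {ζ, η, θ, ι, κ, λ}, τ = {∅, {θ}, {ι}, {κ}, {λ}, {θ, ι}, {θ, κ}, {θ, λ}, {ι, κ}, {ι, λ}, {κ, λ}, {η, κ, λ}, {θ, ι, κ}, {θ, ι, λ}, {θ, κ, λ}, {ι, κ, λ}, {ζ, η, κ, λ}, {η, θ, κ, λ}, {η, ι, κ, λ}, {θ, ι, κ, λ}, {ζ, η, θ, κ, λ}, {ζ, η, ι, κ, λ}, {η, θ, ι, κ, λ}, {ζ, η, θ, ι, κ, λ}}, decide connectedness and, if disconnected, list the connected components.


(X, τ) is disconnected; components = [{θ}, {ι}, {ζ, η, κ, λ}].

Find clopen sets (U ∈ τ with X ∖ U ∈ τ):
  U = ∅, X ∖ U = {ζ, η, θ, ι, κ, λ} — both open, so U is clopen.
  U = {θ}, X ∖ U = {ζ, η, ι, κ, λ} — both open, so U is clopen.
  U = {ι}, X ∖ U = {ζ, η, θ, κ, λ} — both open, so U is clopen.
  U = {θ, ι}, X ∖ U = {ζ, η, κ, λ} — both open, so U is clopen.
  U = {ζ, η, κ, λ}, X ∖ U = {θ, ι} — both open, so U is clopen.
  U = {ζ, η, θ, κ, λ}, X ∖ U = {ι} — both open, so U is clopen.
  U = {ζ, η, ι, κ, λ}, X ∖ U = {θ} — both open, so U is clopen.
  U = {ζ, η, θ, ι, κ, λ}, X ∖ U = ∅ — both open, so U is clopen.
Nontrivial clopen(s) exist: e.g. {ι}. So (X, τ) is disconnected.
Compute connected components by grouping points that agree on all clopens:
  component: {θ}
  component: {ι}
  component: {ζ, η, κ, λ}


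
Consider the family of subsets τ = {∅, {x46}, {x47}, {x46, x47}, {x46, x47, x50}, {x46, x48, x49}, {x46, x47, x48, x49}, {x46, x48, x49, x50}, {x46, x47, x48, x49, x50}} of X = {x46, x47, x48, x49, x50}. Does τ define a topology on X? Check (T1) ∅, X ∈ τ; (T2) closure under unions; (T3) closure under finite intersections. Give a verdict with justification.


τ is NOT a topology on X.

Axiom (T1): ∅ ∈ τ? Yes; X ∈ τ? Yes.
Axiom (T2/T3): check pairwise unions and intersections of members of τ.
Counterexample for (T3): {x46, x47, x50} ∩ {x46, x48, x49, x50} = {x46, x50} ∉ τ. Therefore τ is NOT a topology.


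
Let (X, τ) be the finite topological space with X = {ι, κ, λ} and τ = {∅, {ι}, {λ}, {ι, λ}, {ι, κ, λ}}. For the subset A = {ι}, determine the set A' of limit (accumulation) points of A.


A' = {κ}

For each x ∈ X, list the open sets U ∈ τ with x ∈ U, then check whether U ∩ (A ∖ {x}) ≠ ∅ for every such U.
  x = ι: open {ι} ∋ x has {ι} ∩ (A ∖ {ι}) = ∅, so x is NOT a limit point.
  x = κ: opens ∋ x are {ι, κ, λ}; each meets A ∖ {κ}, so x IS a limit point.
  x = λ: open {λ} ∋ x has {λ} ∩ (A ∖ {λ}) = ∅, so x is NOT a limit point.
Collecting: A' = {κ}.


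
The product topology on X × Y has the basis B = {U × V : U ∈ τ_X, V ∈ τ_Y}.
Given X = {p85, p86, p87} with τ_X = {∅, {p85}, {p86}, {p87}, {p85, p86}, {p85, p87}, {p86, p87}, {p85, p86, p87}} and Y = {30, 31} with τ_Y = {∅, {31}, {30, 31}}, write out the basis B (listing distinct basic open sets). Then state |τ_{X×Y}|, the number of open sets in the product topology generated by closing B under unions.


Basis B = {∅ × ∅, {p85} × {31}, {p86} × {31}, {p87} × {31}, {p85} × {30, 31}, {p85, p86} × {31}, {p85, p87} × {31}, {p86} × {30, 31}, {p86, p87} × {31}, {p87} × {30, 31}, {p85, p86, p87} × {31}, {p85, p86} × {30, 31}, {p85, p87} × {30, 31}, {p86, p87} × {30, 31}, {p85, p86, p87} × {30, 31}}; |τ_{X×Y}| = 27.

Enumerate products U × V with U ∈ τ_X, V ∈ τ_Y (deduplicated):
  ∅ × ∅ = {} (∅)
  {p85} × {31} = {(p85,31)}
  {p86} × {31} = {(p86,31)}
  {p87} × {31} = {(p87,31)}
  {p85} × {30, 31} = {(p85,30), (p85,31)}
  {p85, p86} × {31} = {(p85,31), (p86,31)}
  {p85, p87} × {31} = {(p85,31), (p87,31)}
  {p86} × {30, 31} = {(p86,30), (p86,31)}
  {p86, p87} × {31} = {(p86,31), (p87,31)}
  {p87} × {30, 31} = {(p87,30), (p87,31)}
  {p85, p86, p87} × {31} = {(p85,31), (p86,31), (p87,31)}
  {p85, p86} × {30, 31} = {(p85,30), (p85,31), (p86,30), (p86,31)}
  {p85, p87} × {30, 31} = {(p85,30), (p85,31), (p87,30), (p87,31)}
  {p86, p87} × {30, 31} = {(p86,30), (p86,31), (p87,30), (p87,31)}
  {p85, p86, p87} × {30, 31} = {(p85,30), (p85,31), (p86,30), (p86,31), (p87,30), (p87,31)}
These 15 distinct sets form the basis B.
Close under arbitrary unions to get τ_{X×Y}; counting gives |τ_{X×Y}| = 27.


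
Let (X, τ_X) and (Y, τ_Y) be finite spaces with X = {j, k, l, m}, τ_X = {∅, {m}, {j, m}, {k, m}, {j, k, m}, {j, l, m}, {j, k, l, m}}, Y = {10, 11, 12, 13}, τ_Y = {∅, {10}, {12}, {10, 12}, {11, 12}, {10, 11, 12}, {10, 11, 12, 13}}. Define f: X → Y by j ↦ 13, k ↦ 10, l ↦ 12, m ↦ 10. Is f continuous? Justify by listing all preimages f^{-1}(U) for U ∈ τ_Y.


f is NOT continuous.

Compute f^{-1}(U) for each U ∈ τ_Y:
  U = ∅: f^{-1}(U) = ∅ ∈ τ_X ✓.
  U = {10}: f^{-1}(U) = {k, m} ∈ τ_X ✓.
  U = {12}: f^{-1}(U) = {l} ∉ τ_X ✗.
  U = {10, 12}: f^{-1}(U) = {k, l, m} ∉ τ_X ✗.
  U = {11, 12}: f^{-1}(U) = {l} ∉ τ_X ✗.
  U = {10, 11, 12}: f^{-1}(U) = {k, l, m} ∉ τ_X ✗.
  U = {10, 11, 12, 13}: f^{-1}(U) = {j, k, l, m} ∈ τ_X ✓.
Found U = {12} with f^{-1}(U) = {l} not in τ_X. Therefore f is NOT continuous.


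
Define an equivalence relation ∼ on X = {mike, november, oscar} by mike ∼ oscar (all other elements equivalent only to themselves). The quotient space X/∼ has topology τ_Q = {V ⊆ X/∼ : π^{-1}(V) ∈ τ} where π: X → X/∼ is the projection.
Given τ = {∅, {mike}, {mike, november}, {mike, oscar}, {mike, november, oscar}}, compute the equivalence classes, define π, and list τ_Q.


X/∼ = {[mike=oscar], [november]}; |τ_Q| = 3.

Equivalence classes: [mike=oscar], [november].
Quotient map π: X → X/∼ sends mike ↦ [mike=oscar], november ↦ [november], oscar ↦ [mike=oscar].
For each subset V ⊆ X/∼, compute π^{-1}(V) ⊆ X and check whether π^{-1}(V) ∈ τ. V is open in τ_Q iff π^{-1}(V) ∈ τ.
  V = {}: π^{-1}(V) = ∅ ∈ τ ✓.
  V = {[mike=oscar]}: π^{-1}(V) = {mike, oscar} ∈ τ ✓.
  V = {[november]}: π^{-1}(V) = {november} ∉ τ ✗.
  V = {[mike=oscar], [november]}: π^{-1}(V) = {mike, november, oscar} ∈ τ ✓.
Open sets in the quotient: τ_Q = {{}, {[mike=oscar]}, {[mike=oscar], [november]}} (3 elements).


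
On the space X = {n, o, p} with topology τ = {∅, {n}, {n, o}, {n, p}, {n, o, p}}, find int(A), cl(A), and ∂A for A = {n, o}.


int(A) = {n, o}, cl(A) = {n, o, p}, ∂A = {p}.

Closed sets in (X, τ) are complements of opens:
  closed(X, τ) = {∅, {o}, {p}, {o, p}, {n, o, p}}.
int(A) = ⋃ {U ∈ τ : U ⊆ A}. Opens contained in A: ∅, {n}, {n, o}.
Taking the union of these: int(A) = {n, o}.
cl(A) = ⋂ {C closed : A ⊆ C}. Closed sets containing A: {n, o, p}.
Intersecting these: cl(A) = {n, o, p}.
∂A = cl(A) ∖ int(A) = {n, o, p} ∖ {n, o} = {p}.


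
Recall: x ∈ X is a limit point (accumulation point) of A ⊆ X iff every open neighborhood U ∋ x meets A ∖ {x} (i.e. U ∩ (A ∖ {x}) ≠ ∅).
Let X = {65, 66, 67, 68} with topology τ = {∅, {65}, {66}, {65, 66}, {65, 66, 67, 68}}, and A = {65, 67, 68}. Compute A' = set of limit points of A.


A' = {67, 68}

For each x ∈ X, list the open sets U ∈ τ with x ∈ U, then check whether U ∩ (A ∖ {x}) ≠ ∅ for every such U.
  x = 65: open {65} ∋ x has {65} ∩ (A ∖ {65}) = ∅, so x is NOT a limit point.
  x = 66: open {66} ∋ x has {66} ∩ (A ∖ {66}) = ∅, so x is NOT a limit point.
  x = 67: opens ∋ x are {65, 66, 67, 68}; each meets A ∖ {67}, so x IS a limit point.
  x = 68: opens ∋ x are {65, 66, 67, 68}; each meets A ∖ {68}, so x IS a limit point.
Collecting: A' = {67, 68}.


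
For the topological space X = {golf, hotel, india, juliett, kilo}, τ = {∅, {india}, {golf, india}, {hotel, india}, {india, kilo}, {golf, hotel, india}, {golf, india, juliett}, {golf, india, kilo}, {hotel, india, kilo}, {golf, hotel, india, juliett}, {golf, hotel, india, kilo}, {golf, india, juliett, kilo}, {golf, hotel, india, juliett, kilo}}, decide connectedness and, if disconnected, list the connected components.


(X, τ) is connected.

Find clopen sets (U ∈ τ with X ∖ U ∈ τ):
  U = ∅, X ∖ U = {golf, hotel, india, juliett, kilo} — both open, so U is clopen.
  U = {golf, hotel, india, juliett, kilo}, X ∖ U = ∅ — both open, so U is clopen.
Only trivial clopens (∅ and X) exist, so (X, τ) is connected.
Compute connected components by grouping points that agree on all clopens:
  component: {golf, hotel, india, juliett, kilo}


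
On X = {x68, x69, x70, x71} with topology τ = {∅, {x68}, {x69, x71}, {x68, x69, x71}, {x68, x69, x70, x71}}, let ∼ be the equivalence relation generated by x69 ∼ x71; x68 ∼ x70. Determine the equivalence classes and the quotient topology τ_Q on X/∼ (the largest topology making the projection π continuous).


X/∼ = {[x68=x70], [x69=x71]}; |τ_Q| = 3.

Equivalence classes: [x68=x70], [x69=x71].
Quotient map π: X → X/∼ sends x68 ↦ [x68=x70], x69 ↦ [x69=x71], x70 ↦ [x68=x70], x71 ↦ [x69=x71].
For each subset V ⊆ X/∼, compute π^{-1}(V) ⊆ X and check whether π^{-1}(V) ∈ τ. V is open in τ_Q iff π^{-1}(V) ∈ τ.
  V = {}: π^{-1}(V) = ∅ ∈ τ ✓.
  V = {[x68=x70]}: π^{-1}(V) = {x68, x70} ∉ τ ✗.
  V = {[x69=x71]}: π^{-1}(V) = {x69, x71} ∈ τ ✓.
  V = {[x68=x70], [x69=x71]}: π^{-1}(V) = {x68, x69, x70, x71} ∈ τ ✓.
Open sets in the quotient: τ_Q = {{}, {[x69=x71]}, {[x68=x70], [x69=x71]}} (3 elements).


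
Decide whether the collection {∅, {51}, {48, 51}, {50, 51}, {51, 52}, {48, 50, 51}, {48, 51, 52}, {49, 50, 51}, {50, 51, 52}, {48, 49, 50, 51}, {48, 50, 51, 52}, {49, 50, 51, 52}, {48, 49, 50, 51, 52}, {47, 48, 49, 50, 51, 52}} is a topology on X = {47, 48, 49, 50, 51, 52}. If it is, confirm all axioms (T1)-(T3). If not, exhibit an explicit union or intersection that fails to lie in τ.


τ IS a topology on X.

Axiom (T1): ∅ ∈ τ? Yes; X ∈ τ? Yes.
Axiom (T2/T3): check pairwise unions and intersections of members of τ.
All pairwise intersections and unions checked — each lies in τ. Therefore τ satisfies (T1), (T2), (T3): it IS a topology on X.


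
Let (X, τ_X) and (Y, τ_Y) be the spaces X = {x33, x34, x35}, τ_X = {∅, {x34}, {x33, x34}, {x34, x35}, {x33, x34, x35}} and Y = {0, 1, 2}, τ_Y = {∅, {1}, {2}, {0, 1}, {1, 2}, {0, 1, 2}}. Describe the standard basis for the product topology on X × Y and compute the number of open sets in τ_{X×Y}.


Basis B = {∅ × ∅, {x34} × {1}, {x34} × {2}, {x33, x34} × {1}, {x33, x34} × {2}, {x34} × {0, 1}, {x34} × {1, 2}, {x34, x35} × {1}, {x34, x35} × {2}, {x33, x34, x35} × {1}, {x33, x34, x35} × {2}, {x34} × {0, 1, 2}, {x33, x34} × {0, 1}, {x33, x34} × {1, 2}, {x34, x35} × {0, 1}, {x34, x35} × {1, 2}, {x33, x34} × {0, 1, 2}, {x33, x34, x35} × {0, 1}, {x33, x34, x35} × {1, 2}, {x34, x35} × {0, 1, 2}, {x33, x34, x35} × {0, 1, 2}}; |τ_{X×Y}| = 70.

Enumerate products U × V with U ∈ τ_X, V ∈ τ_Y (deduplicated):
  ∅ × ∅ = {} (∅)
  {x34} × {1} = {(x34,1)}
  {x34} × {2} = {(x34,2)}
  {x33, x34} × {1} = {(x33,1), (x34,1)}
  {x33, x34} × {2} = {(x33,2), (x34,2)}
  {x34} × {0, 1} = {(x34,0), (x34,1)}
  {x34} × {1, 2} = {(x34,1), (x34,2)}
  {x34, x35} × {1} = {(x34,1), (x35,1)}
  {x34, x35} × {2} = {(x34,2), (x35,2)}
  {x33, x34, x35} × {1} = {(x33,1), (x34,1), (x35,1)}
  {x33, x34, x35} × {2} = {(x33,2), (x34,2), (x35,2)}
  {x34} × {0, 1, 2} = {(x34,0), (x34,1), (x34,2)}
  {x33, x34} × {0, 1} = {(x33,0), (x33,1), (x34,0), (x34,1)}
  {x33, x34} × {1, 2} = {(x33,1), (x33,2), (x34,1), (x34,2)}
  {x34, x35} × {0, 1} = {(x34,0), (x34,1), (x35,0), (x35,1)}
  {x34, x35} × {1, 2} = {(x34,1), (x34,2), (x35,1), (x35,2)}
  {x33, x34} × {0, 1, 2} = {(x33,0), (x33,1), (x33,2), (x34,0), (x34,1), (x34,2)}
  {x33, x34, x35} × {0, 1} = {(x33,0), (x33,1), (x34,0), (x34,1), (x35,0), (x35,1)}
  {x33, x34, x35} × {1, 2} = {(x33,1), (x33,2), (x34,1), (x34,2), (x35,1), (x35,2)}
  {x34, x35} × {0, 1, 2} = {(x34,0), (x34,1), (x34,2), (x35,0), (x35,1), (x35,2)}
  {x33, x34, x35} × {0, 1, 2} = {(x33,0), (x33,1), (x33,2), (x34,0), (x34,1), (x34,2), (x35,0), (x35,1), (x35,2)}
These 21 distinct sets form the basis B.
Close under arbitrary unions to get τ_{X×Y}; counting gives |τ_{X×Y}| = 70.


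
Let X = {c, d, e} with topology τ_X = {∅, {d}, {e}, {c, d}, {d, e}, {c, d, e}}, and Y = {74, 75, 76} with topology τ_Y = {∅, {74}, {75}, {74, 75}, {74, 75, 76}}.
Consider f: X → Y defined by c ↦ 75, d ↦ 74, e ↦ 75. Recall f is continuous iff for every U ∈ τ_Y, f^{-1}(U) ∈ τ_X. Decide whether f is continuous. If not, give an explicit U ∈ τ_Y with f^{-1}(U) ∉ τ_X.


f is NOT continuous.

Compute f^{-1}(U) for each U ∈ τ_Y:
  U = ∅: f^{-1}(U) = ∅ ∈ τ_X ✓.
  U = {74}: f^{-1}(U) = {d} ∈ τ_X ✓.
  U = {75}: f^{-1}(U) = {c, e} ∉ τ_X ✗.
  U = {74, 75}: f^{-1}(U) = {c, d, e} ∈ τ_X ✓.
  U = {74, 75, 76}: f^{-1}(U) = {c, d, e} ∈ τ_X ✓.
Found U = {75} with f^{-1}(U) = {c, e} not in τ_X. Therefore f is NOT continuous.


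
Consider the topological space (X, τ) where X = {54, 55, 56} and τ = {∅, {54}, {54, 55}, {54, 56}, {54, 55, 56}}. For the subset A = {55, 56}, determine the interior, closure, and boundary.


int(A) = ∅, cl(A) = {55, 56}, ∂A = {55, 56}.

Closed sets in (X, τ) are complements of opens:
  closed(X, τ) = {∅, {55}, {56}, {55, 56}, {54, 55, 56}}.
int(A) = ⋃ {U ∈ τ : U ⊆ A}. Opens contained in A: ∅.
Taking the union of these: int(A) = ∅.
cl(A) = ⋂ {C closed : A ⊆ C}. Closed sets containing A: {55, 56}, {54, 55, 56}.
Intersecting these: cl(A) = {55, 56}.
∂A = cl(A) ∖ int(A) = {55, 56} ∖ ∅ = {55, 56}.


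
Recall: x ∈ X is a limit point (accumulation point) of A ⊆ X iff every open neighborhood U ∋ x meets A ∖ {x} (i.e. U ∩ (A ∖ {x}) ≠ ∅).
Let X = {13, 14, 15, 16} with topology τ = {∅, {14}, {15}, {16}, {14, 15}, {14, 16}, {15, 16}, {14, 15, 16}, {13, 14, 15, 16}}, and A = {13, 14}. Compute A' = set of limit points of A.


A' = {13}

For each x ∈ X, list the open sets U ∈ τ with x ∈ U, then check whether U ∩ (A ∖ {x}) ≠ ∅ for every such U.
  x = 13: opens ∋ x are {13, 14, 15, 16}; each meets A ∖ {13}, so x IS a limit point.
  x = 14: open {14} ∋ x has {14} ∩ (A ∖ {14}) = ∅, so x is NOT a limit point.
  x = 15: open {15} ∋ x has {15} ∩ (A ∖ {15}) = ∅, so x is NOT a limit point.
  x = 16: open {16} ∋ x has {16} ∩ (A ∖ {16}) = ∅, so x is NOT a limit point.
Collecting: A' = {13}.


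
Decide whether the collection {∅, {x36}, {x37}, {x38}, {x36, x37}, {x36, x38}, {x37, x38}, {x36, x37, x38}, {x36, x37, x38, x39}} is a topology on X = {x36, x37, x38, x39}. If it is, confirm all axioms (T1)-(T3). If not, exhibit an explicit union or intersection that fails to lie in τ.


τ IS a topology on X.

Axiom (T1): ∅ ∈ τ? Yes; X ∈ τ? Yes.
Axiom (T2/T3): check pairwise unions and intersections of members of τ.
All pairwise intersections and unions checked — each lies in τ. Therefore τ satisfies (T1), (T2), (T3): it IS a topology on X.


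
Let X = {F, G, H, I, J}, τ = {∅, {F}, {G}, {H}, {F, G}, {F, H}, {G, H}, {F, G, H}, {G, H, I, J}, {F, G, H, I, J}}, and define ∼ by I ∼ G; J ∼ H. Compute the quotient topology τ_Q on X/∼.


X/∼ = {[F], [G=I], [H=J]}; |τ_Q| = 4.

Equivalence classes: [F], [G=I], [H=J].
Quotient map π: X → X/∼ sends F ↦ [F], G ↦ [G=I], H ↦ [H=J], I ↦ [G=I], J ↦ [H=J].
For each subset V ⊆ X/∼, compute π^{-1}(V) ⊆ X and check whether π^{-1}(V) ∈ τ. V is open in τ_Q iff π^{-1}(V) ∈ τ.
  V = {}: π^{-1}(V) = ∅ ∈ τ ✓.
  V = {[F]}: π^{-1}(V) = {F} ∈ τ ✓.
  V = {[G=I]}: π^{-1}(V) = {G, I} ∉ τ ✗.
  V = {[F], [G=I]}: π^{-1}(V) = {F, G, I} ∉ τ ✗.
  V = {[H=J]}: π^{-1}(V) = {H, J} ∉ τ ✗.
  V = {[F], [H=J]}: π^{-1}(V) = {F, H, J} ∉ τ ✗.
  V = {[G=I], [H=J]}: π^{-1}(V) = {G, H, I, J} ∈ τ ✓.
  V = {[F], [G=I], [H=J]}: π^{-1}(V) = {F, G, H, I, J} ∈ τ ✓.
Open sets in the quotient: τ_Q = {{}, {[F]}, {[G=I], [H=J]}, {[F], [G=I], [H=J]}} (4 elements).


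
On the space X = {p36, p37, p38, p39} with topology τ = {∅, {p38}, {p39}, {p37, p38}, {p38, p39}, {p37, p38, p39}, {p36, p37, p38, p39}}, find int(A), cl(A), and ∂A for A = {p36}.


int(A) = ∅, cl(A) = {p36}, ∂A = {p36}.

Closed sets in (X, τ) are complements of opens:
  closed(X, τ) = {∅, {p36}, {p36, p37}, {p36, p39}, {p36, p37, p38}, {p36, p37, p39}, {p36, p37, p38, p39}}.
int(A) = ⋃ {U ∈ τ : U ⊆ A}. Opens contained in A: ∅.
Taking the union of these: int(A) = ∅.
cl(A) = ⋂ {C closed : A ⊆ C}. Closed sets containing A: {p36}, {p36, p37}, {p36, p39}, {p36, p37, p38}, {p36, p37, p39}, {p36, p37, p38, p39}.
Intersecting these: cl(A) = {p36}.
∂A = cl(A) ∖ int(A) = {p36} ∖ ∅ = {p36}.


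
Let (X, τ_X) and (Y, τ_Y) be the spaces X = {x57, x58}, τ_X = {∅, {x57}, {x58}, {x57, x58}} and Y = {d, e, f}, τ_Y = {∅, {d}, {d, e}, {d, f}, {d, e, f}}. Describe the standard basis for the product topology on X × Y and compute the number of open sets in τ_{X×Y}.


Basis B = {∅ × ∅, {x57} × {d}, {x58} × {d}, {x57} × {d, e}, {x57} × {d, f}, {x57, x58} × {d}, {x58} × {d, e}, {x58} × {d, f}, {x57} × {d, e, f}, {x58} × {d, e, f}, {x57, x58} × {d, e}, {x57, x58} × {d, f}, {x57, x58} × {d, e, f}}; |τ_{X×Y}| = 25.

Enumerate products U × V with U ∈ τ_X, V ∈ τ_Y (deduplicated):
  ∅ × ∅ = {} (∅)
  {x57} × {d} = {(x57,d)}
  {x58} × {d} = {(x58,d)}
  {x57} × {d, e} = {(x57,d), (x57,e)}
  {x57} × {d, f} = {(x57,d), (x57,f)}
  {x57, x58} × {d} = {(x57,d), (x58,d)}
  {x58} × {d, e} = {(x58,d), (x58,e)}
  {x58} × {d, f} = {(x58,d), (x58,f)}
  {x57} × {d, e, f} = {(x57,d), (x57,e), (x57,f)}
  {x58} × {d, e, f} = {(x58,d), (x58,e), (x58,f)}
  {x57, x58} × {d, e} = {(x57,d), (x57,e), (x58,d), (x58,e)}
  {x57, x58} × {d, f} = {(x57,d), (x57,f), (x58,d), (x58,f)}
  {x57, x58} × {d, e, f} = {(x57,d), (x57,e), (x57,f), (x58,d), (x58,e), (x58,f)}
These 13 distinct sets form the basis B.
Close under arbitrary unions to get τ_{X×Y}; counting gives |τ_{X×Y}| = 25.


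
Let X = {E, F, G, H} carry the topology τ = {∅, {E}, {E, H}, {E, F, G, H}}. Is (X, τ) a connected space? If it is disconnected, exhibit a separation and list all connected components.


(X, τ) is connected.

Find clopen sets (U ∈ τ with X ∖ U ∈ τ):
  U = ∅, X ∖ U = {E, F, G, H} — both open, so U is clopen.
  U = {E, F, G, H}, X ∖ U = ∅ — both open, so U is clopen.
Only trivial clopens (∅ and X) exist, so (X, τ) is connected.
Compute connected components by grouping points that agree on all clopens:
  component: {E, F, G, H}


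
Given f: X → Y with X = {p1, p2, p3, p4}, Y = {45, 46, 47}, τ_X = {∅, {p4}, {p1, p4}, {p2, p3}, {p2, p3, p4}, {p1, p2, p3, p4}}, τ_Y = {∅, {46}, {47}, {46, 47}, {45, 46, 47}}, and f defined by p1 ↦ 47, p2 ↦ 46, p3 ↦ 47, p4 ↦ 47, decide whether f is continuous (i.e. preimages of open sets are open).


f is NOT continuous.

Compute f^{-1}(U) for each U ∈ τ_Y:
  U = ∅: f^{-1}(U) = ∅ ∈ τ_X ✓.
  U = {46}: f^{-1}(U) = {p2} ∉ τ_X ✗.
  U = {47}: f^{-1}(U) = {p1, p3, p4} ∉ τ_X ✗.
  U = {46, 47}: f^{-1}(U) = {p1, p2, p3, p4} ∈ τ_X ✓.
  U = {45, 46, 47}: f^{-1}(U) = {p1, p2, p3, p4} ∈ τ_X ✓.
Found U = {46} with f^{-1}(U) = {p2} not in τ_X. Therefore f is NOT continuous.


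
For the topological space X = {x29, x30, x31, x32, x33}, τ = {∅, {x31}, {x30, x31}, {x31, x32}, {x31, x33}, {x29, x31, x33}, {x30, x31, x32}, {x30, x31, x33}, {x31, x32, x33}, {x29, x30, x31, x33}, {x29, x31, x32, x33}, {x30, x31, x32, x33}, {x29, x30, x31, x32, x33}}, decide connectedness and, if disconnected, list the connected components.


(X, τ) is connected.

Find clopen sets (U ∈ τ with X ∖ U ∈ τ):
  U = ∅, X ∖ U = {x29, x30, x31, x32, x33} — both open, so U is clopen.
  U = {x29, x30, x31, x32, x33}, X ∖ U = ∅ — both open, so U is clopen.
Only trivial clopens (∅ and X) exist, so (X, τ) is connected.
Compute connected components by grouping points that agree on all clopens:
  component: {x29, x30, x31, x32, x33}


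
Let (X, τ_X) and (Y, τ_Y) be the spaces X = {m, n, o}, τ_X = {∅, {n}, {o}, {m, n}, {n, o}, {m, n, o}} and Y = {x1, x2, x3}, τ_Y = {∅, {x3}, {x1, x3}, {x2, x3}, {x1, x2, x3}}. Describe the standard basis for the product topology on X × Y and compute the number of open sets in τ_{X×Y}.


Basis B = {∅ × ∅, {n} × {x3}, {o} × {x3}, {m, n} × {x3}, {n} × {x1, x3}, {n} × {x2, x3}, {n, o} × {x3}, {o} × {x1, x3}, {o} × {x2, x3}, {m, n, o} × {x3}, {n} × {x1, x2, x3}, {o} × {x1, x2, x3}, {m, n} × {x1, x3}, {m, n} × {x2, x3}, {n, o} × {x1, x3}, {n, o} × {x2, x3}, {m, n} × {x1, x2, x3}, {m, n, o} × {x1, x3}, {m, n, o} × {x2, x3}, {n, o} × {x1, x2, x3}, {m, n, o} × {x1, x2, x3}}; |τ_{X×Y}| = 70.

Enumerate products U × V with U ∈ τ_X, V ∈ τ_Y (deduplicated):
  ∅ × ∅ = {} (∅)
  {n} × {x3} = {(n,x3)}
  {o} × {x3} = {(o,x3)}
  {m, n} × {x3} = {(m,x3), (n,x3)}
  {n} × {x1, x3} = {(n,x1), (n,x3)}
  {n} × {x2, x3} = {(n,x2), (n,x3)}
  {n, o} × {x3} = {(n,x3), (o,x3)}
  {o} × {x1, x3} = {(o,x1), (o,x3)}
  {o} × {x2, x3} = {(o,x2), (o,x3)}
  {m, n, o} × {x3} = {(m,x3), (n,x3), (o,x3)}
  {n} × {x1, x2, x3} = {(n,x1), (n,x2), (n,x3)}
  {o} × {x1, x2, x3} = {(o,x1), (o,x2), (o,x3)}
  {m, n} × {x1, x3} = {(m,x1), (m,x3), (n,x1), (n,x3)}
  {m, n} × {x2, x3} = {(m,x2), (m,x3), (n,x2), (n,x3)}
  {n, o} × {x1, x3} = {(n,x1), (n,x3), (o,x1), (o,x3)}
  {n, o} × {x2, x3} = {(n,x2), (n,x3), (o,x2), (o,x3)}
  {m, n} × {x1, x2, x3} = {(m,x1), (m,x2), (m,x3), (n,x1), (n,x2), (n,x3)}
  {m, n, o} × {x1, x3} = {(m,x1), (m,x3), (n,x1), (n,x3), (o,x1), (o,x3)}
  {m, n, o} × {x2, x3} = {(m,x2), (m,x3), (n,x2), (n,x3), (o,x2), (o,x3)}
  {n, o} × {x1, x2, x3} = {(n,x1), (n,x2), (n,x3), (o,x1), (o,x2), (o,x3)}
  {m, n, o} × {x1, x2, x3} = {(m,x1), (m,x2), (m,x3), (n,x1), (n,x2), (n,x3), (o,x1), (o,x2), (o,x3)}
These 21 distinct sets form the basis B.
Close under arbitrary unions to get τ_{X×Y}; counting gives |τ_{X×Y}| = 70.


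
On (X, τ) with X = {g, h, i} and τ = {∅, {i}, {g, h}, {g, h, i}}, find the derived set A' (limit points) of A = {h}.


A' = {g}

For each x ∈ X, list the open sets U ∈ τ with x ∈ U, then check whether U ∩ (A ∖ {x}) ≠ ∅ for every such U.
  x = g: opens ∋ x are {g, h}, {g, h, i}; each meets A ∖ {g}, so x IS a limit point.
  x = h: open {g, h} ∋ x has {g, h} ∩ (A ∖ {h}) = ∅, so x is NOT a limit point.
  x = i: open {i} ∋ x has {i} ∩ (A ∖ {i}) = ∅, so x is NOT a limit point.
Collecting: A' = {g}.


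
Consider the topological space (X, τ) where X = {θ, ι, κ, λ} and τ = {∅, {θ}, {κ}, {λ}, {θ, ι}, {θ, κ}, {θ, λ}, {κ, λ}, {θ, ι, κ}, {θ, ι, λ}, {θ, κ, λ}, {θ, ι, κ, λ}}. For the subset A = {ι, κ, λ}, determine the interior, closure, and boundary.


int(A) = {κ, λ}, cl(A) = {ι, κ, λ}, ∂A = {ι}.

Closed sets in (X, τ) are complements of opens:
  closed(X, τ) = {∅, {ι}, {κ}, {λ}, {θ, ι}, {ι, κ}, {ι, λ}, {κ, λ}, {θ, ι, κ}, {θ, ι, λ}, {ι, κ, λ}, {θ, ι, κ, λ}}.
int(A) = ⋃ {U ∈ τ : U ⊆ A}. Opens contained in A: ∅, {κ}, {λ}, {κ, λ}.
Taking the union of these: int(A) = {κ, λ}.
cl(A) = ⋂ {C closed : A ⊆ C}. Closed sets containing A: {ι, κ, λ}, {θ, ι, κ, λ}.
Intersecting these: cl(A) = {ι, κ, λ}.
∂A = cl(A) ∖ int(A) = {ι, κ, λ} ∖ {κ, λ} = {ι}.


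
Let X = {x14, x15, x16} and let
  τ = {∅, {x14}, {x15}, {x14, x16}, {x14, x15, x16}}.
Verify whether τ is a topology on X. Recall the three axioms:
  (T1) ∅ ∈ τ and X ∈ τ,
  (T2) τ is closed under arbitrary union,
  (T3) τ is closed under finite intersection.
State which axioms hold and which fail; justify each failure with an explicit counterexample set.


τ is NOT a topology on X.

Axiom (T1): ∅ ∈ τ? Yes; X ∈ τ? Yes.
Axiom (T2/T3): check pairwise unions and intersections of members of τ.
Counterexample for (T2): {x14} ∪ {x15} = {x14, x15} ∉ τ. Therefore τ is NOT a topology.


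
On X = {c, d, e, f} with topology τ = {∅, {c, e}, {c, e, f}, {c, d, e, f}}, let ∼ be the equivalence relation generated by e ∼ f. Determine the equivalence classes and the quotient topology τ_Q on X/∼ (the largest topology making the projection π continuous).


X/∼ = {[c], [d], [e=f]}; |τ_Q| = 3.

Equivalence classes: [c], [d], [e=f].
Quotient map π: X → X/∼ sends c ↦ [c], d ↦ [d], e ↦ [e=f], f ↦ [e=f].
For each subset V ⊆ X/∼, compute π^{-1}(V) ⊆ X and check whether π^{-1}(V) ∈ τ. V is open in τ_Q iff π^{-1}(V) ∈ τ.
  V = {}: π^{-1}(V) = ∅ ∈ τ ✓.
  V = {[c]}: π^{-1}(V) = {c} ∉ τ ✗.
  V = {[d]}: π^{-1}(V) = {d} ∉ τ ✗.
  V = {[c], [d]}: π^{-1}(V) = {c, d} ∉ τ ✗.
  V = {[e=f]}: π^{-1}(V) = {e, f} ∉ τ ✗.
  V = {[c], [e=f]}: π^{-1}(V) = {c, e, f} ∈ τ ✓.
  V = {[d], [e=f]}: π^{-1}(V) = {d, e, f} ∉ τ ✗.
  V = {[c], [d], [e=f]}: π^{-1}(V) = {c, d, e, f} ∈ τ ✓.
Open sets in the quotient: τ_Q = {{}, {[c], [e=f]}, {[c], [d], [e=f]}} (3 elements).


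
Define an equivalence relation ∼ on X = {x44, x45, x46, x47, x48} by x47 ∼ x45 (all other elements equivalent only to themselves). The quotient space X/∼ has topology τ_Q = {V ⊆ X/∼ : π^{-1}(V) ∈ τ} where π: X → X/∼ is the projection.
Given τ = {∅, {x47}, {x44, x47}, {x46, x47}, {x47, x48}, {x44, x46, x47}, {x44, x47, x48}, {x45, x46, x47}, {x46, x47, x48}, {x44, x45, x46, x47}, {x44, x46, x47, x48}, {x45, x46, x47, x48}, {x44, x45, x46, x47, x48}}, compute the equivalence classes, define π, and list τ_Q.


X/∼ = {[x44], [x45=x47], [x46], [x48]}; |τ_Q| = 5.

Equivalence classes: [x44], [x45=x47], [x46], [x48].
Quotient map π: X → X/∼ sends x44 ↦ [x44], x45 ↦ [x45=x47], x46 ↦ [x46], x47 ↦ [x45=x47], x48 ↦ [x48].
For each subset V ⊆ X/∼, compute π^{-1}(V) ⊆ X and check whether π^{-1}(V) ∈ τ. V is open in τ_Q iff π^{-1}(V) ∈ τ.
  V = {}: π^{-1}(V) = ∅ ∈ τ ✓.
  V = {[x44]}: π^{-1}(V) = {x44} ∉ τ ✗.
  V = {[x45=x47]}: π^{-1}(V) = {x45, x47} ∉ τ ✗.
  V = {[x44], [x45=x47]}: π^{-1}(V) = {x44, x45, x47} ∉ τ ✗.
  V = {[x46]}: π^{-1}(V) = {x46} ∉ τ ✗.
  V = {[x44], [x46]}: π^{-1}(V) = {x44, x46} ∉ τ ✗.
  V = {[x45=x47], [x46]}: π^{-1}(V) = {x45, x46, x47} ∈ τ ✓.
  V = {[x44], [x45=x47], [x46]}: π^{-1}(V) = {x44, x45, x46, x47} ∈ τ ✓.
  V = {[x48]}: π^{-1}(V) = {x48} ∉ τ ✗.
  V = {[x44], [x48]}: π^{-1}(V) = {x44, x48} ∉ τ ✗.
  V = {[x45=x47], [x48]}: π^{-1}(V) = {x45, x47, x48} ∉ τ ✗.
  V = {[x44], [x45=x47], [x48]}: π^{-1}(V) = {x44, x45, x47, x48} ∉ τ ✗.
  V = {[x46], [x48]}: π^{-1}(V) = {x46, x48} ∉ τ ✗.
  V = {[x44], [x46], [x48]}: π^{-1}(V) = {x44, x46, x48} ∉ τ ✗.
  V = {[x45=x47], [x46], [x48]}: π^{-1}(V) = {x45, x46, x47, x48} ∈ τ ✓.
  V = {[x44], [x45=x47], [x46], [x48]}: π^{-1}(V) = {x44, x45, x46, x47, x48} ∈ τ ✓.
Open sets in the quotient: τ_Q = {{}, {[x45=x47], [x46]}, {[x44], [x45=x47], [x46]}, {[x45=x47], [x46], [x48]}, {[x44], [x45=x47], [x46], [x48]}} (5 elements).


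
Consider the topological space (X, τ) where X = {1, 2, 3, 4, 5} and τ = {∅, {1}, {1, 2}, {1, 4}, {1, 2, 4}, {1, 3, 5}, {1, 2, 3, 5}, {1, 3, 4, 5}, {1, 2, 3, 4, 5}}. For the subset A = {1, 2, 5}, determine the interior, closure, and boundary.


int(A) = {1, 2}, cl(A) = {1, 2, 3, 4, 5}, ∂A = {3, 4, 5}.

Closed sets in (X, τ) are complements of opens:
  closed(X, τ) = {∅, {2}, {4}, {2, 4}, {3, 5}, {2, 3, 5}, {3, 4, 5}, {2, 3, 4, 5}, {1, 2, 3, 4, 5}}.
int(A) = ⋃ {U ∈ τ : U ⊆ A}. Opens contained in A: ∅, {1}, {1, 2}.
Taking the union of these: int(A) = {1, 2}.
cl(A) = ⋂ {C closed : A ⊆ C}. Closed sets containing A: {1, 2, 3, 4, 5}.
Intersecting these: cl(A) = {1, 2, 3, 4, 5}.
∂A = cl(A) ∖ int(A) = {1, 2, 3, 4, 5} ∖ {1, 2} = {3, 4, 5}.


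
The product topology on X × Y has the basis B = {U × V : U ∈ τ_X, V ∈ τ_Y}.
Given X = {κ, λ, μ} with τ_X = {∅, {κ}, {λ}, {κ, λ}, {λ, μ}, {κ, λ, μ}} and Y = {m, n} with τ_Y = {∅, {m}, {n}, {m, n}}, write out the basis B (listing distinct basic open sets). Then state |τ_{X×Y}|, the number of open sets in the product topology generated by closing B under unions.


Basis B = {∅ × ∅, {κ} × {m}, {κ} × {n}, {λ} × {m}, {λ} × {n}, {κ} × {m, n}, {κ, λ} × {m}, {κ, λ} × {n}, {λ} × {m, n}, {λ, μ} × {m}, {λ, μ} × {n}, {κ, λ, μ} × {m}, {κ, λ, μ} × {n}, {κ, λ} × {m, n}, {λ, μ} × {m, n}, {κ, λ, μ} × {m, n}}; |τ_{X×Y}| = 36.

Enumerate products U × V with U ∈ τ_X, V ∈ τ_Y (deduplicated):
  ∅ × ∅ = {} (∅)
  {κ} × {m} = {(κ,m)}
  {κ} × {n} = {(κ,n)}
  {λ} × {m} = {(λ,m)}
  {λ} × {n} = {(λ,n)}
  {κ} × {m, n} = {(κ,m), (κ,n)}
  {κ, λ} × {m} = {(κ,m), (λ,m)}
  {κ, λ} × {n} = {(κ,n), (λ,n)}
  {λ} × {m, n} = {(λ,m), (λ,n)}
  {λ, μ} × {m} = {(λ,m), (μ,m)}
  {λ, μ} × {n} = {(λ,n), (μ,n)}
  {κ, λ, μ} × {m} = {(κ,m), (λ,m), (μ,m)}
  {κ, λ, μ} × {n} = {(κ,n), (λ,n), (μ,n)}
  {κ, λ} × {m, n} = {(κ,m), (κ,n), (λ,m), (λ,n)}
  {λ, μ} × {m, n} = {(λ,m), (λ,n), (μ,m), (μ,n)}
  {κ, λ, μ} × {m, n} = {(κ,m), (κ,n), (λ,m), (λ,n), (μ,m), (μ,n)}
These 16 distinct sets form the basis B.
Close under arbitrary unions to get τ_{X×Y}; counting gives |τ_{X×Y}| = 36.


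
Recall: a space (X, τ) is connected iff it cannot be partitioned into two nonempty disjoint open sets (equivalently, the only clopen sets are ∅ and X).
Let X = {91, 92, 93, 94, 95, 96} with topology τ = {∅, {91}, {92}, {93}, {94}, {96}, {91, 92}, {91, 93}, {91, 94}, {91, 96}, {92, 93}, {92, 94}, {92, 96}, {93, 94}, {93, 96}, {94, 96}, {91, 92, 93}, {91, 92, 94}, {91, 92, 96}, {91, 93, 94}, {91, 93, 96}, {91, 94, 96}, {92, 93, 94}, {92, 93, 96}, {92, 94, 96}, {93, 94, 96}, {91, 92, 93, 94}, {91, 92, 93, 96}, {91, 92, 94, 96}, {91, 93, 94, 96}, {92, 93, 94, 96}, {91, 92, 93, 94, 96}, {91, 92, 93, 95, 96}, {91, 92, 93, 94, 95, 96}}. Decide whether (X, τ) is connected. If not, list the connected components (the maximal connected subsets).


(X, τ) is disconnected; components = [{94}, {91, 92, 93, 95, 96}].

Find clopen sets (U ∈ τ with X ∖ U ∈ τ):
  U = ∅, X ∖ U = {91, 92, 93, 94, 95, 96} — both open, so U is clopen.
  U = {94}, X ∖ U = {91, 92, 93, 95, 96} — both open, so U is clopen.
  U = {91, 92, 93, 95, 96}, X ∖ U = {94} — both open, so U is clopen.
  U = {91, 92, 93, 94, 95, 96}, X ∖ U = ∅ — both open, so U is clopen.
Nontrivial clopen(s) exist: e.g. {94}. So (X, τ) is disconnected.
Compute connected components by grouping points that agree on all clopens:
  component: {94}
  component: {91, 92, 93, 95, 96}


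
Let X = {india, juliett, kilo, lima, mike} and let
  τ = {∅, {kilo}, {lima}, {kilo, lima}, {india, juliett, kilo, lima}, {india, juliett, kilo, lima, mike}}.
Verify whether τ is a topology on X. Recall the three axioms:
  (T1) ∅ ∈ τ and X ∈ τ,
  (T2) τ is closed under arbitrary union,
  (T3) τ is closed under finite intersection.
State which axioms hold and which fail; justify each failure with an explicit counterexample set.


τ IS a topology on X.

Axiom (T1): ∅ ∈ τ? Yes; X ∈ τ? Yes.
Axiom (T2/T3): check pairwise unions and intersections of members of τ.
All pairwise intersections and unions checked — each lies in τ. Therefore τ satisfies (T1), (T2), (T3): it IS a topology on X.
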